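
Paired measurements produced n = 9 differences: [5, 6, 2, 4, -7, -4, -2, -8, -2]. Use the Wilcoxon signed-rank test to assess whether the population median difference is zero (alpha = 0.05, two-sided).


Step 1: Drop any zero differences (none here) and take |d_i|.
|d| = [5, 6, 2, 4, 7, 4, 2, 8, 2]
Step 2: Midrank |d_i| (ties get averaged ranks).
ranks: |5|->6, |6|->7, |2|->2, |4|->4.5, |7|->8, |4|->4.5, |2|->2, |8|->9, |2|->2
Step 3: Attach original signs; sum ranks with positive sign and with negative sign.
W+ = 6 + 7 + 2 + 4.5 = 19.5
W- = 8 + 4.5 + 2 + 9 + 2 = 25.5
(Check: W+ + W- = 45 should equal n(n+1)/2 = 45.)
Step 4: Test statistic W = min(W+, W-) = 19.5.
Step 5: Ties in |d|, so use the tie-corrected normal approximation.
        E[W] = n(n+1)/4 = 9*10/4 = 22.5.
        Tie groups: |d|=2 (t=3), |d|=4 (t=2); sum(t^3 - t) = 30.
        Var[W] = n(n+1)(2n+1)/24 - sum(t^3-t)/48 = 1710/24 - 30/48 = 70.625.
        z = (W - E[W]) / sqrt(Var[W]) = (19.5 - 22.5) / 8.4039 = -0.3570.
        Two-sided p = 2*Phi(z) = 0.721108.
Step 6: alpha = 0.05. fail to reject H0.

W+ = 19.5, W- = 25.5, W = min = 19.5, p = 0.721108, fail to reject H0.


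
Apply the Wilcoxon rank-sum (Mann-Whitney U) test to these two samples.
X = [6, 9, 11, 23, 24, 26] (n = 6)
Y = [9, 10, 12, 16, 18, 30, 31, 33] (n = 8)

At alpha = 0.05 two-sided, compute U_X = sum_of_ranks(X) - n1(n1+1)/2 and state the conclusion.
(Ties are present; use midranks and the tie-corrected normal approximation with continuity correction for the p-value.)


Step 1: Combine and sort all 14 observations; assign midranks.
sorted (value, group): (6,X), (9,X), (9,Y), (10,Y), (11,X), (12,Y), (16,Y), (18,Y), (23,X), (24,X), (26,X), (30,Y), (31,Y), (33,Y)
ranks: 6->1, 9->2.5, 9->2.5, 10->4, 11->5, 12->6, 16->7, 18->8, 23->9, 24->10, 26->11, 30->12, 31->13, 33->14
Step 2: Rank sum for X: R1 = 1 + 2.5 + 5 + 9 + 10 + 11 = 38.5.
Step 3: U_X = R1 - n1(n1+1)/2 = 38.5 - 6*7/2 = 38.5 - 21 = 17.5.
       U_Y = n1*n2 - U_X = 48 - 17.5 = 30.5.
Step 4: Ties are present, so use the tie-corrected normal approximation (with continuity correction) for the p-value.
Step 5: p-value = 0.438074; compare to alpha = 0.05. fail to reject H0.

U_X = 17.5, p = 0.438074, fail to reject H0 at alpha = 0.05.


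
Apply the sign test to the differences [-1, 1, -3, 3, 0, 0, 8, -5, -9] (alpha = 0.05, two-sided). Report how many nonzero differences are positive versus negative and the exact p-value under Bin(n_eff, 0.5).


Step 1: Discard zero differences. Original n = 9; n_eff = number of nonzero differences = 7.
Nonzero differences (with sign): -1, +1, -3, +3, +8, -5, -9
Step 2: Count signs: positive = 3, negative = 4.
Step 3: Under H0: P(positive) = 0.5, so the number of positives S ~ Bin(7, 0.5).
Step 4: Two-sided exact p-value = sum of Bin(7,0.5) probabilities at or below the observed probability = 1.000000.
Step 5: alpha = 0.05. fail to reject H0.

n_eff = 7, pos = 3, neg = 4, p = 1.000000, fail to reject H0.


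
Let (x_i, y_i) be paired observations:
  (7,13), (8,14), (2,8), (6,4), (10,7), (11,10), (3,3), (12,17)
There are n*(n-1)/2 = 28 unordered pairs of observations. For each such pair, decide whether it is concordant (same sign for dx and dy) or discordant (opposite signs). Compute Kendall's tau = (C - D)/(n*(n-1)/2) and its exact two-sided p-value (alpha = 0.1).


Step 1: Enumerate the 28 unordered pairs (i,j) with i<j and classify each by sign(x_j-x_i) * sign(y_j-y_i).
  (1,2):dx=+1,dy=+1->C; (1,3):dx=-5,dy=-5->C; (1,4):dx=-1,dy=-9->C; (1,5):dx=+3,dy=-6->D
  (1,6):dx=+4,dy=-3->D; (1,7):dx=-4,dy=-10->C; (1,8):dx=+5,dy=+4->C; (2,3):dx=-6,dy=-6->C
  (2,4):dx=-2,dy=-10->C; (2,5):dx=+2,dy=-7->D; (2,6):dx=+3,dy=-4->D; (2,7):dx=-5,dy=-11->C
  (2,8):dx=+4,dy=+3->C; (3,4):dx=+4,dy=-4->D; (3,5):dx=+8,dy=-1->D; (3,6):dx=+9,dy=+2->C
  (3,7):dx=+1,dy=-5->D; (3,8):dx=+10,dy=+9->C; (4,5):dx=+4,dy=+3->C; (4,6):dx=+5,dy=+6->C
  (4,7):dx=-3,dy=-1->C; (4,8):dx=+6,dy=+13->C; (5,6):dx=+1,dy=+3->C; (5,7):dx=-7,dy=-4->C
  (5,8):dx=+2,dy=+10->C; (6,7):dx=-8,dy=-7->C; (6,8):dx=+1,dy=+7->C; (7,8):dx=+9,dy=+14->C
Step 2: C = 21, D = 7, total pairs = 28.
Step 3: tau = (C - D)/(n(n-1)/2) = (21 - 7)/28 = 0.500000.
Step 4: Exact two-sided p-value (enumerate n! = 40320 permutations of y under H0): p = 0.108681.
Step 5: alpha = 0.1. fail to reject H0.

tau_b = 0.5000 (C=21, D=7), p = 0.108681, fail to reject H0.


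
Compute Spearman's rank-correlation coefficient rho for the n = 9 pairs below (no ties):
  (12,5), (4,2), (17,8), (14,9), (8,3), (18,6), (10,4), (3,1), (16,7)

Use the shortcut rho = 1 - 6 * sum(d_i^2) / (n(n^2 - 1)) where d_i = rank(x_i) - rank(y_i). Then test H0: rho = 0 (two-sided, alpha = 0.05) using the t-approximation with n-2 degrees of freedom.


Step 1: Rank x and y separately (midranks; no ties here).
rank(x): 12->5, 4->2, 17->8, 14->6, 8->3, 18->9, 10->4, 3->1, 16->7
rank(y): 5->5, 2->2, 8->8, 9->9, 3->3, 6->6, 4->4, 1->1, 7->7
Step 2: d_i = R_x(i) - R_y(i); compute d_i^2.
  (5-5)^2=0, (2-2)^2=0, (8-8)^2=0, (6-9)^2=9, (3-3)^2=0, (9-6)^2=9, (4-4)^2=0, (1-1)^2=0, (7-7)^2=0
sum(d^2) = 18.
Step 3: rho = 1 - 6*18 / (9*(9^2 - 1)) = 1 - 108/720 = 0.850000.
Step 4: Under H0, t = rho * sqrt((n-2)/(1-rho^2)) = 4.2691 ~ t(7).
Step 5: Two-sided p-value from the t-distribution with 7 df = 0.003705.
Step 6: alpha = 0.05. reject H0.

rho = 0.8500, p = 0.003705, reject H0 at alpha = 0.05.


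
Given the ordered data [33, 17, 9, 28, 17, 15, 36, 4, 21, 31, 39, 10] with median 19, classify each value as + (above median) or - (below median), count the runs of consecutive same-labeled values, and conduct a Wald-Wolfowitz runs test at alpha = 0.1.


Step 1: Compute median = 19; label A = above, B = below.
Labels in order: ABBABBABAAAB  (n_A = 6, n_B = 6)
Step 2: Count runs R = 8.
Step 3: Under H0 (random ordering), E[R] = 2*n_A*n_B/(n_A+n_B) + 1 = 2*6*6/12 + 1 = 7.0000.
        Var[R] = 2*n_A*n_B*(2*n_A*n_B - n_A - n_B) / ((n_A+n_B)^2 * (n_A+n_B-1)) = 4320/1584 = 2.7273.
        SD[R] = 1.6514.
Step 4: Continuity-corrected z = (R - 0.5 - E[R]) / SD[R] = (8 - 0.5 - 7.0000) / 1.6514 = 0.3028.
Step 5: Two-sided p-value via normal approximation = 2*(1 - Phi(|z|)) = 0.762069.
Step 6: alpha = 0.1. fail to reject H0.

R = 8, z = 0.3028, p = 0.762069, fail to reject H0.


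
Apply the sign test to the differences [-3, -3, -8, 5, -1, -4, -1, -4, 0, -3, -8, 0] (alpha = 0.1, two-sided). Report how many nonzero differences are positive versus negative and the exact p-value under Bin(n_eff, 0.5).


Step 1: Discard zero differences. Original n = 12; n_eff = number of nonzero differences = 10.
Nonzero differences (with sign): -3, -3, -8, +5, -1, -4, -1, -4, -3, -8
Step 2: Count signs: positive = 1, negative = 9.
Step 3: Under H0: P(positive) = 0.5, so the number of positives S ~ Bin(10, 0.5).
Step 4: Two-sided exact p-value = sum of Bin(10,0.5) probabilities at or below the observed probability = 0.021484.
Step 5: alpha = 0.1. reject H0.

n_eff = 10, pos = 1, neg = 9, p = 0.021484, reject H0.


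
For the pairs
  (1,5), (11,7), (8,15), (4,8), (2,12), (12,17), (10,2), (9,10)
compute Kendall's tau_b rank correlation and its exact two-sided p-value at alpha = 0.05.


Step 1: Enumerate the 28 unordered pairs (i,j) with i<j and classify each by sign(x_j-x_i) * sign(y_j-y_i).
  (1,2):dx=+10,dy=+2->C; (1,3):dx=+7,dy=+10->C; (1,4):dx=+3,dy=+3->C; (1,5):dx=+1,dy=+7->C
  (1,6):dx=+11,dy=+12->C; (1,7):dx=+9,dy=-3->D; (1,8):dx=+8,dy=+5->C; (2,3):dx=-3,dy=+8->D
  (2,4):dx=-7,dy=+1->D; (2,5):dx=-9,dy=+5->D; (2,6):dx=+1,dy=+10->C; (2,7):dx=-1,dy=-5->C
  (2,8):dx=-2,dy=+3->D; (3,4):dx=-4,dy=-7->C; (3,5):dx=-6,dy=-3->C; (3,6):dx=+4,dy=+2->C
  (3,7):dx=+2,dy=-13->D; (3,8):dx=+1,dy=-5->D; (4,5):dx=-2,dy=+4->D; (4,6):dx=+8,dy=+9->C
  (4,7):dx=+6,dy=-6->D; (4,8):dx=+5,dy=+2->C; (5,6):dx=+10,dy=+5->C; (5,7):dx=+8,dy=-10->D
  (5,8):dx=+7,dy=-2->D; (6,7):dx=-2,dy=-15->C; (6,8):dx=-3,dy=-7->C; (7,8):dx=-1,dy=+8->D
Step 2: C = 16, D = 12, total pairs = 28.
Step 3: tau = (C - D)/(n(n-1)/2) = (16 - 12)/28 = 0.142857.
Step 4: Exact two-sided p-value (enumerate n! = 40320 permutations of y under H0): p = 0.719544.
Step 5: alpha = 0.05. fail to reject H0.

tau_b = 0.1429 (C=16, D=12), p = 0.719544, fail to reject H0.


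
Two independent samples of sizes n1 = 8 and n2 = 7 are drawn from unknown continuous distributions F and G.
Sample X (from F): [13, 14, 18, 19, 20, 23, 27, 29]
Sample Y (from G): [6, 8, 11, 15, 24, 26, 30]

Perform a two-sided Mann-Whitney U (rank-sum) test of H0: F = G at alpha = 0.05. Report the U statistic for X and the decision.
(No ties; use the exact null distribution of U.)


Step 1: Combine and sort all 15 observations; assign midranks.
sorted (value, group): (6,Y), (8,Y), (11,Y), (13,X), (14,X), (15,Y), (18,X), (19,X), (20,X), (23,X), (24,Y), (26,Y), (27,X), (29,X), (30,Y)
ranks: 6->1, 8->2, 11->3, 13->4, 14->5, 15->6, 18->7, 19->8, 20->9, 23->10, 24->11, 26->12, 27->13, 29->14, 30->15
Step 2: Rank sum for X: R1 = 4 + 5 + 7 + 8 + 9 + 10 + 13 + 14 = 70.
Step 3: U_X = R1 - n1(n1+1)/2 = 70 - 8*9/2 = 70 - 36 = 34.
       U_Y = n1*n2 - U_X = 56 - 34 = 22.
Step 4: No ties, so the exact null distribution of U (based on enumerating the C(15,8) = 6435 equally likely rank assignments) gives the two-sided p-value.
Step 5: p-value = 0.535820; compare to alpha = 0.05. fail to reject H0.

U_X = 34, p = 0.535820, fail to reject H0 at alpha = 0.05.


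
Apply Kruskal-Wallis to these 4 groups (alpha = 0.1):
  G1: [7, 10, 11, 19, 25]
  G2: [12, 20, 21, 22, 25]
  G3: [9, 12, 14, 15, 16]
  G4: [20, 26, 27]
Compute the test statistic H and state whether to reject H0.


Step 1: Combine all N = 18 observations and assign midranks.
sorted (value, group, rank): (7,G1,1), (9,G3,2), (10,G1,3), (11,G1,4), (12,G2,5.5), (12,G3,5.5), (14,G3,7), (15,G3,8), (16,G3,9), (19,G1,10), (20,G2,11.5), (20,G4,11.5), (21,G2,13), (22,G2,14), (25,G1,15.5), (25,G2,15.5), (26,G4,17), (27,G4,18)
Step 2: Sum ranks within each group.
R_1 = 33.5 (n_1 = 5)
R_2 = 59.5 (n_2 = 5)
R_3 = 31.5 (n_3 = 5)
R_4 = 46.5 (n_4 = 3)
Step 3: H = 12/(N(N+1)) * sum(R_i^2/n_i) - 3(N+1)
     = 12/(18*19) * (33.5^2/5 + 59.5^2/5 + 31.5^2/5 + 46.5^2/3) - 3*19
     = 0.035088 * 1851.7 - 57
     = 7.971930.
Step 4: Ties present; correction factor C = 1 - 18/(18^3 - 18) = 0.996904. Corrected H = 7.971930 / 0.996904 = 7.996687.
Step 5: Under H0, H ~ chi^2(3); p-value = 0.046080.
Step 6: alpha = 0.1. reject H0.

H = 7.9967, df = 3, p = 0.046080, reject H0.


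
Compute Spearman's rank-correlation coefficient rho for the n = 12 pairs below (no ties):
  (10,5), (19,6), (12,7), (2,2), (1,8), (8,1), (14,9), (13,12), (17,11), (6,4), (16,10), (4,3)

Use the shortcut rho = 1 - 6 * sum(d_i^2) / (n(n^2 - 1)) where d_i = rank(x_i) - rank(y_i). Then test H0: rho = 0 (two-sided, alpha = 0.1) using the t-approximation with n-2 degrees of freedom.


Step 1: Rank x and y separately (midranks; no ties here).
rank(x): 10->6, 19->12, 12->7, 2->2, 1->1, 8->5, 14->9, 13->8, 17->11, 6->4, 16->10, 4->3
rank(y): 5->5, 6->6, 7->7, 2->2, 8->8, 1->1, 9->9, 12->12, 11->11, 4->4, 10->10, 3->3
Step 2: d_i = R_x(i) - R_y(i); compute d_i^2.
  (6-5)^2=1, (12-6)^2=36, (7-7)^2=0, (2-2)^2=0, (1-8)^2=49, (5-1)^2=16, (9-9)^2=0, (8-12)^2=16, (11-11)^2=0, (4-4)^2=0, (10-10)^2=0, (3-3)^2=0
sum(d^2) = 118.
Step 3: rho = 1 - 6*118 / (12*(12^2 - 1)) = 1 - 708/1716 = 0.587413.
Step 4: Under H0, t = rho * sqrt((n-2)/(1-rho^2)) = 2.2953 ~ t(10).
Step 5: Two-sided p-value from the t-distribution with 10 df = 0.044609.
Step 6: alpha = 0.1. reject H0.

rho = 0.5874, p = 0.044609, reject H0 at alpha = 0.1.


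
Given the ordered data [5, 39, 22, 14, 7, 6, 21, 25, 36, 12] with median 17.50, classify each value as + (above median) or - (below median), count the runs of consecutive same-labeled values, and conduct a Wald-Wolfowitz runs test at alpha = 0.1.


Step 1: Compute median = 17.50; label A = above, B = below.
Labels in order: BAABBBAAAB  (n_A = 5, n_B = 5)
Step 2: Count runs R = 5.
Step 3: Under H0 (random ordering), E[R] = 2*n_A*n_B/(n_A+n_B) + 1 = 2*5*5/10 + 1 = 6.0000.
        Var[R] = 2*n_A*n_B*(2*n_A*n_B - n_A - n_B) / ((n_A+n_B)^2 * (n_A+n_B-1)) = 2000/900 = 2.2222.
        SD[R] = 1.4907.
Step 4: Continuity-corrected z = (R + 0.5 - E[R]) / SD[R] = (5 + 0.5 - 6.0000) / 1.4907 = -0.3354.
Step 5: Two-sided p-value via normal approximation = 2*(1 - Phi(|z|)) = 0.737316.
Step 6: alpha = 0.1. fail to reject H0.

R = 5, z = -0.3354, p = 0.737316, fail to reject H0.


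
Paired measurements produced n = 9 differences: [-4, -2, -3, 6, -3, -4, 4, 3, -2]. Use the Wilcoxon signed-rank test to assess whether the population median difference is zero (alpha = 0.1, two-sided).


Step 1: Drop any zero differences (none here) and take |d_i|.
|d| = [4, 2, 3, 6, 3, 4, 4, 3, 2]
Step 2: Midrank |d_i| (ties get averaged ranks).
ranks: |4|->7, |2|->1.5, |3|->4, |6|->9, |3|->4, |4|->7, |4|->7, |3|->4, |2|->1.5
Step 3: Attach original signs; sum ranks with positive sign and with negative sign.
W+ = 9 + 7 + 4 = 20
W- = 7 + 1.5 + 4 + 4 + 7 + 1.5 = 25
(Check: W+ + W- = 45 should equal n(n+1)/2 = 45.)
Step 4: Test statistic W = min(W+, W-) = 20.
Step 5: Ties in |d|, so use the tie-corrected normal approximation.
        E[W] = n(n+1)/4 = 9*10/4 = 22.5.
        Tie groups: |d|=2 (t=2), |d|=3 (t=3), |d|=4 (t=3); sum(t^3 - t) = 54.
        Var[W] = n(n+1)(2n+1)/24 - sum(t^3-t)/48 = 1710/24 - 54/48 = 70.125.
        z = (W - E[W]) / sqrt(Var[W]) = (20 - 22.5) / 8.3741 = -0.2985.
        Two-sided p = 2*Phi(z) = 0.765291.
Step 6: alpha = 0.1. fail to reject H0.

W+ = 20, W- = 25, W = min = 20, p = 0.765291, fail to reject H0.


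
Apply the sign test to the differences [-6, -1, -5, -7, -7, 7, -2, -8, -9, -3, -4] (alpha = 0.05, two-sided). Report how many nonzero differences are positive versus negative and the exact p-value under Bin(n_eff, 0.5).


Step 1: Discard zero differences. Original n = 11; n_eff = number of nonzero differences = 11.
Nonzero differences (with sign): -6, -1, -5, -7, -7, +7, -2, -8, -9, -3, -4
Step 2: Count signs: positive = 1, negative = 10.
Step 3: Under H0: P(positive) = 0.5, so the number of positives S ~ Bin(11, 0.5).
Step 4: Two-sided exact p-value = sum of Bin(11,0.5) probabilities at or below the observed probability = 0.011719.
Step 5: alpha = 0.05. reject H0.

n_eff = 11, pos = 1, neg = 10, p = 0.011719, reject H0.


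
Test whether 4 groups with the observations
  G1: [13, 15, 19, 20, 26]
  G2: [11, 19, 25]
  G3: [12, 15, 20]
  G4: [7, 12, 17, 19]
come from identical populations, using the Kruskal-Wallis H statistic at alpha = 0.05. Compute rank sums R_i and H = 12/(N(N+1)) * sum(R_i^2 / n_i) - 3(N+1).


Step 1: Combine all N = 15 observations and assign midranks.
sorted (value, group, rank): (7,G4,1), (11,G2,2), (12,G3,3.5), (12,G4,3.5), (13,G1,5), (15,G1,6.5), (15,G3,6.5), (17,G4,8), (19,G1,10), (19,G2,10), (19,G4,10), (20,G1,12.5), (20,G3,12.5), (25,G2,14), (26,G1,15)
Step 2: Sum ranks within each group.
R_1 = 49 (n_1 = 5)
R_2 = 26 (n_2 = 3)
R_3 = 22.5 (n_3 = 3)
R_4 = 22.5 (n_4 = 4)
Step 3: H = 12/(N(N+1)) * sum(R_i^2/n_i) - 3(N+1)
     = 12/(15*16) * (49^2/5 + 26^2/3 + 22.5^2/3 + 22.5^2/4) - 3*16
     = 0.050000 * 1000.85 - 48
     = 2.042292.
Step 4: Ties present; correction factor C = 1 - 42/(15^3 - 15) = 0.987500. Corrected H = 2.042292 / 0.987500 = 2.068143.
Step 5: Under H0, H ~ chi^2(3); p-value = 0.558384.
Step 6: alpha = 0.05. fail to reject H0.

H = 2.0681, df = 3, p = 0.558384, fail to reject H0.


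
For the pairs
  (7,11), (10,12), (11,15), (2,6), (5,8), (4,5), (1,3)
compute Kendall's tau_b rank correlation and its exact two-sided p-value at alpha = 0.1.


Step 1: Enumerate the 21 unordered pairs (i,j) with i<j and classify each by sign(x_j-x_i) * sign(y_j-y_i).
  (1,2):dx=+3,dy=+1->C; (1,3):dx=+4,dy=+4->C; (1,4):dx=-5,dy=-5->C; (1,5):dx=-2,dy=-3->C
  (1,6):dx=-3,dy=-6->C; (1,7):dx=-6,dy=-8->C; (2,3):dx=+1,dy=+3->C; (2,4):dx=-8,dy=-6->C
  (2,5):dx=-5,dy=-4->C; (2,6):dx=-6,dy=-7->C; (2,7):dx=-9,dy=-9->C; (3,4):dx=-9,dy=-9->C
  (3,5):dx=-6,dy=-7->C; (3,6):dx=-7,dy=-10->C; (3,7):dx=-10,dy=-12->C; (4,5):dx=+3,dy=+2->C
  (4,6):dx=+2,dy=-1->D; (4,7):dx=-1,dy=-3->C; (5,6):dx=-1,dy=-3->C; (5,7):dx=-4,dy=-5->C
  (6,7):dx=-3,dy=-2->C
Step 2: C = 20, D = 1, total pairs = 21.
Step 3: tau = (C - D)/(n(n-1)/2) = (20 - 1)/21 = 0.904762.
Step 4: Exact two-sided p-value (enumerate n! = 5040 permutations of y under H0): p = 0.002778.
Step 5: alpha = 0.1. reject H0.

tau_b = 0.9048 (C=20, D=1), p = 0.002778, reject H0.


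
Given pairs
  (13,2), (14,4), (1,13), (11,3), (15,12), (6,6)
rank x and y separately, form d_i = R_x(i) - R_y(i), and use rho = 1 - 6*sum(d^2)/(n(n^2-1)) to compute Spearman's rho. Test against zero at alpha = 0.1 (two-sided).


Step 1: Rank x and y separately (midranks; no ties here).
rank(x): 13->4, 14->5, 1->1, 11->3, 15->6, 6->2
rank(y): 2->1, 4->3, 13->6, 3->2, 12->5, 6->4
Step 2: d_i = R_x(i) - R_y(i); compute d_i^2.
  (4-1)^2=9, (5-3)^2=4, (1-6)^2=25, (3-2)^2=1, (6-5)^2=1, (2-4)^2=4
sum(d^2) = 44.
Step 3: rho = 1 - 6*44 / (6*(6^2 - 1)) = 1 - 264/210 = -0.257143.
Step 4: Under H0, t = rho * sqrt((n-2)/(1-rho^2)) = -0.5322 ~ t(4).
Step 5: Two-sided p-value from the t-distribution with 4 df = 0.622787.
Step 6: alpha = 0.1. fail to reject H0.

rho = -0.2571, p = 0.622787, fail to reject H0 at alpha = 0.1.


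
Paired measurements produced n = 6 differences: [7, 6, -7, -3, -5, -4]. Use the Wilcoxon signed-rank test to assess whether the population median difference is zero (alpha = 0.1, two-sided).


Step 1: Drop any zero differences (none here) and take |d_i|.
|d| = [7, 6, 7, 3, 5, 4]
Step 2: Midrank |d_i| (ties get averaged ranks).
ranks: |7|->5.5, |6|->4, |7|->5.5, |3|->1, |5|->3, |4|->2
Step 3: Attach original signs; sum ranks with positive sign and with negative sign.
W+ = 5.5 + 4 = 9.5
W- = 5.5 + 1 + 3 + 2 = 11.5
(Check: W+ + W- = 21 should equal n(n+1)/2 = 21.)
Step 4: Test statistic W = min(W+, W-) = 9.5.
Step 5: Ties in |d|, so use the tie-corrected normal approximation.
        E[W] = n(n+1)/4 = 6*7/4 = 10.5.
        Tie groups: |d|=7 (t=2); sum(t^3 - t) = 6.
        Var[W] = n(n+1)(2n+1)/24 - sum(t^3-t)/48 = 546/24 - 6/48 = 22.625.
        z = (W - E[W]) / sqrt(Var[W]) = (9.5 - 10.5) / 4.7566 = -0.2102.
        Two-sided p = 2*Phi(z) = 0.833484.
Step 6: alpha = 0.1. fail to reject H0.

W+ = 9.5, W- = 11.5, W = min = 9.5, p = 0.833484, fail to reject H0.


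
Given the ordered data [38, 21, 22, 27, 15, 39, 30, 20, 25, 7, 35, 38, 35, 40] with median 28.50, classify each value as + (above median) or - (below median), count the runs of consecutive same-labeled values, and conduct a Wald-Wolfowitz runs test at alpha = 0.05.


Step 1: Compute median = 28.50; label A = above, B = below.
Labels in order: ABBBBAABBBAAAA  (n_A = 7, n_B = 7)
Step 2: Count runs R = 5.
Step 3: Under H0 (random ordering), E[R] = 2*n_A*n_B/(n_A+n_B) + 1 = 2*7*7/14 + 1 = 8.0000.
        Var[R] = 2*n_A*n_B*(2*n_A*n_B - n_A - n_B) / ((n_A+n_B)^2 * (n_A+n_B-1)) = 8232/2548 = 3.2308.
        SD[R] = 1.7974.
Step 4: Continuity-corrected z = (R + 0.5 - E[R]) / SD[R] = (5 + 0.5 - 8.0000) / 1.7974 = -1.3909.
Step 5: Two-sided p-value via normal approximation = 2*(1 - Phi(|z|)) = 0.164264.
Step 6: alpha = 0.05. fail to reject H0.

R = 5, z = -1.3909, p = 0.164264, fail to reject H0.


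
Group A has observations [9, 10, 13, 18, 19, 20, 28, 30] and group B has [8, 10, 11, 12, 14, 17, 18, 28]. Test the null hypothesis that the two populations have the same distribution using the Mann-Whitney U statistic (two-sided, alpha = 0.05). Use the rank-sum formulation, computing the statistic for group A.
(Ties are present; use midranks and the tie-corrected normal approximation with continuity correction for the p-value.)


Step 1: Combine and sort all 16 observations; assign midranks.
sorted (value, group): (8,Y), (9,X), (10,X), (10,Y), (11,Y), (12,Y), (13,X), (14,Y), (17,Y), (18,X), (18,Y), (19,X), (20,X), (28,X), (28,Y), (30,X)
ranks: 8->1, 9->2, 10->3.5, 10->3.5, 11->5, 12->6, 13->7, 14->8, 17->9, 18->10.5, 18->10.5, 19->12, 20->13, 28->14.5, 28->14.5, 30->16
Step 2: Rank sum for X: R1 = 2 + 3.5 + 7 + 10.5 + 12 + 13 + 14.5 + 16 = 78.5.
Step 3: U_X = R1 - n1(n1+1)/2 = 78.5 - 8*9/2 = 78.5 - 36 = 42.5.
       U_Y = n1*n2 - U_X = 64 - 42.5 = 21.5.
Step 4: Ties are present, so use the tie-corrected normal approximation (with continuity correction) for the p-value.
Step 5: p-value = 0.292554; compare to alpha = 0.05. fail to reject H0.

U_X = 42.5, p = 0.292554, fail to reject H0 at alpha = 0.05.


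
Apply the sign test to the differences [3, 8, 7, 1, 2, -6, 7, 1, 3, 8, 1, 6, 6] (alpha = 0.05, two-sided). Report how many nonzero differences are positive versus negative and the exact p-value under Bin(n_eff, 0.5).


Step 1: Discard zero differences. Original n = 13; n_eff = number of nonzero differences = 13.
Nonzero differences (with sign): +3, +8, +7, +1, +2, -6, +7, +1, +3, +8, +1, +6, +6
Step 2: Count signs: positive = 12, negative = 1.
Step 3: Under H0: P(positive) = 0.5, so the number of positives S ~ Bin(13, 0.5).
Step 4: Two-sided exact p-value = sum of Bin(13,0.5) probabilities at or below the observed probability = 0.003418.
Step 5: alpha = 0.05. reject H0.

n_eff = 13, pos = 12, neg = 1, p = 0.003418, reject H0.


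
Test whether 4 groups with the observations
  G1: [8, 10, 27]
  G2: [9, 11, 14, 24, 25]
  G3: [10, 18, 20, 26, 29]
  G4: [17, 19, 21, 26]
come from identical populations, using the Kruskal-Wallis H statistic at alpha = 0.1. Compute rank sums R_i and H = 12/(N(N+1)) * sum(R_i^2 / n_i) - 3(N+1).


Step 1: Combine all N = 17 observations and assign midranks.
sorted (value, group, rank): (8,G1,1), (9,G2,2), (10,G1,3.5), (10,G3,3.5), (11,G2,5), (14,G2,6), (17,G4,7), (18,G3,8), (19,G4,9), (20,G3,10), (21,G4,11), (24,G2,12), (25,G2,13), (26,G3,14.5), (26,G4,14.5), (27,G1,16), (29,G3,17)
Step 2: Sum ranks within each group.
R_1 = 20.5 (n_1 = 3)
R_2 = 38 (n_2 = 5)
R_3 = 53 (n_3 = 5)
R_4 = 41.5 (n_4 = 4)
Step 3: H = 12/(N(N+1)) * sum(R_i^2/n_i) - 3(N+1)
     = 12/(17*18) * (20.5^2/3 + 38^2/5 + 53^2/5 + 41.5^2/4) - 3*18
     = 0.039216 * 1421.25 - 54
     = 1.735131.
Step 4: Ties present; correction factor C = 1 - 12/(17^3 - 17) = 0.997549. Corrected H = 1.735131 / 0.997549 = 1.739394.
Step 5: Under H0, H ~ chi^2(3); p-value = 0.628211.
Step 6: alpha = 0.1. fail to reject H0.

H = 1.7394, df = 3, p = 0.628211, fail to reject H0.


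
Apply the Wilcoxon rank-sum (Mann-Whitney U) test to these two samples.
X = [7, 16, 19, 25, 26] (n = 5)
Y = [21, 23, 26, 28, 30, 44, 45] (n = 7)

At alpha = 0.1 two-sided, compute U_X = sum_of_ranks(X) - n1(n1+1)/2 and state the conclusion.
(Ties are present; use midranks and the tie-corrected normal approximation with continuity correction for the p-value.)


Step 1: Combine and sort all 12 observations; assign midranks.
sorted (value, group): (7,X), (16,X), (19,X), (21,Y), (23,Y), (25,X), (26,X), (26,Y), (28,Y), (30,Y), (44,Y), (45,Y)
ranks: 7->1, 16->2, 19->3, 21->4, 23->5, 25->6, 26->7.5, 26->7.5, 28->9, 30->10, 44->11, 45->12
Step 2: Rank sum for X: R1 = 1 + 2 + 3 + 6 + 7.5 = 19.5.
Step 3: U_X = R1 - n1(n1+1)/2 = 19.5 - 5*6/2 = 19.5 - 15 = 4.5.
       U_Y = n1*n2 - U_X = 35 - 4.5 = 30.5.
Step 4: Ties are present, so use the tie-corrected normal approximation (with continuity correction) for the p-value.
Step 5: p-value = 0.041997; compare to alpha = 0.1. reject H0.

U_X = 4.5, p = 0.041997, reject H0 at alpha = 0.1.


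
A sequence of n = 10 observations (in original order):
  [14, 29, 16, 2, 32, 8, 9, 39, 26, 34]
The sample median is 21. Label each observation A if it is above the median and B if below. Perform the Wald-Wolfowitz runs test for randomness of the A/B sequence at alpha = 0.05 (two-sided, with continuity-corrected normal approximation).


Step 1: Compute median = 21; label A = above, B = below.
Labels in order: BABBABBAAA  (n_A = 5, n_B = 5)
Step 2: Count runs R = 6.
Step 3: Under H0 (random ordering), E[R] = 2*n_A*n_B/(n_A+n_B) + 1 = 2*5*5/10 + 1 = 6.0000.
        Var[R] = 2*n_A*n_B*(2*n_A*n_B - n_A - n_B) / ((n_A+n_B)^2 * (n_A+n_B-1)) = 2000/900 = 2.2222.
        SD[R] = 1.4907.
Step 4: R = E[R], so z = 0 with no continuity correction.
Step 5: Two-sided p-value via normal approximation = 2*(1 - Phi(|z|)) = 1.000000.
Step 6: alpha = 0.05. fail to reject H0.

R = 6, z = 0.0000, p = 1.000000, fail to reject H0.


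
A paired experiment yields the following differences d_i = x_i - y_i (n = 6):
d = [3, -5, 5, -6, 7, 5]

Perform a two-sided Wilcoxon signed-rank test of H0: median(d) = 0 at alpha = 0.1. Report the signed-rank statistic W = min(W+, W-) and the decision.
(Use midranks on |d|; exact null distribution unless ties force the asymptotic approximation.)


Step 1: Drop any zero differences (none here) and take |d_i|.
|d| = [3, 5, 5, 6, 7, 5]
Step 2: Midrank |d_i| (ties get averaged ranks).
ranks: |3|->1, |5|->3, |5|->3, |6|->5, |7|->6, |5|->3
Step 3: Attach original signs; sum ranks with positive sign and with negative sign.
W+ = 1 + 3 + 6 + 3 = 13
W- = 3 + 5 = 8
(Check: W+ + W- = 21 should equal n(n+1)/2 = 21.)
Step 4: Test statistic W = min(W+, W-) = 8.
Step 5: Ties in |d|, so use the tie-corrected normal approximation.
        E[W] = n(n+1)/4 = 6*7/4 = 10.5.
        Tie groups: |d|=5 (t=3); sum(t^3 - t) = 24.
        Var[W] = n(n+1)(2n+1)/24 - sum(t^3-t)/48 = 546/24 - 24/48 = 22.25.
        z = (W - E[W]) / sqrt(Var[W]) = (8 - 10.5) / 4.7170 = -0.5300.
        Two-sided p = 2*Phi(z) = 0.596113.
Step 6: alpha = 0.1. fail to reject H0.

W+ = 13, W- = 8, W = min = 8, p = 0.596113, fail to reject H0.


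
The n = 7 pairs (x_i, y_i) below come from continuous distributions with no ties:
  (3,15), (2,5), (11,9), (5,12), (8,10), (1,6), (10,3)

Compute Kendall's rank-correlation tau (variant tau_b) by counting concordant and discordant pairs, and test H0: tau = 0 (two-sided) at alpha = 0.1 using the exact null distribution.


Step 1: Enumerate the 21 unordered pairs (i,j) with i<j and classify each by sign(x_j-x_i) * sign(y_j-y_i).
  (1,2):dx=-1,dy=-10->C; (1,3):dx=+8,dy=-6->D; (1,4):dx=+2,dy=-3->D; (1,5):dx=+5,dy=-5->D
  (1,6):dx=-2,dy=-9->C; (1,7):dx=+7,dy=-12->D; (2,3):dx=+9,dy=+4->C; (2,4):dx=+3,dy=+7->C
  (2,5):dx=+6,dy=+5->C; (2,6):dx=-1,dy=+1->D; (2,7):dx=+8,dy=-2->D; (3,4):dx=-6,dy=+3->D
  (3,5):dx=-3,dy=+1->D; (3,6):dx=-10,dy=-3->C; (3,7):dx=-1,dy=-6->C; (4,5):dx=+3,dy=-2->D
  (4,6):dx=-4,dy=-6->C; (4,7):dx=+5,dy=-9->D; (5,6):dx=-7,dy=-4->C; (5,7):dx=+2,dy=-7->D
  (6,7):dx=+9,dy=-3->D
Step 2: C = 9, D = 12, total pairs = 21.
Step 3: tau = (C - D)/(n(n-1)/2) = (9 - 12)/21 = -0.142857.
Step 4: Exact two-sided p-value (enumerate n! = 5040 permutations of y under H0): p = 0.772619.
Step 5: alpha = 0.1. fail to reject H0.

tau_b = -0.1429 (C=9, D=12), p = 0.772619, fail to reject H0.


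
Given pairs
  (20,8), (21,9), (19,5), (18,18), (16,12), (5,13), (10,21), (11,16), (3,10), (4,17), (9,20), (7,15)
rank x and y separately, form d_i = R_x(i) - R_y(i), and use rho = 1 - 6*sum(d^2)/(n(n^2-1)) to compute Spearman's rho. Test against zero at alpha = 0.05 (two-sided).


Step 1: Rank x and y separately (midranks; no ties here).
rank(x): 20->11, 21->12, 19->10, 18->9, 16->8, 5->3, 10->6, 11->7, 3->1, 4->2, 9->5, 7->4
rank(y): 8->2, 9->3, 5->1, 18->10, 12->5, 13->6, 21->12, 16->8, 10->4, 17->9, 20->11, 15->7
Step 2: d_i = R_x(i) - R_y(i); compute d_i^2.
  (11-2)^2=81, (12-3)^2=81, (10-1)^2=81, (9-10)^2=1, (8-5)^2=9, (3-6)^2=9, (6-12)^2=36, (7-8)^2=1, (1-4)^2=9, (2-9)^2=49, (5-11)^2=36, (4-7)^2=9
sum(d^2) = 402.
Step 3: rho = 1 - 6*402 / (12*(12^2 - 1)) = 1 - 2412/1716 = -0.405594.
Step 4: Under H0, t = rho * sqrt((n-2)/(1-rho^2)) = -1.4032 ~ t(10).
Step 5: Two-sided p-value from the t-distribution with 10 df = 0.190836.
Step 6: alpha = 0.05. fail to reject H0.

rho = -0.4056, p = 0.190836, fail to reject H0 at alpha = 0.05.


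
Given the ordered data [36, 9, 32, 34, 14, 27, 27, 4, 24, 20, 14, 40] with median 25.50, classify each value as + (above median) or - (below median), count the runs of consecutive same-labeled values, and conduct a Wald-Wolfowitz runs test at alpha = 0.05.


Step 1: Compute median = 25.50; label A = above, B = below.
Labels in order: ABAABAABBBBA  (n_A = 6, n_B = 6)
Step 2: Count runs R = 7.
Step 3: Under H0 (random ordering), E[R] = 2*n_A*n_B/(n_A+n_B) + 1 = 2*6*6/12 + 1 = 7.0000.
        Var[R] = 2*n_A*n_B*(2*n_A*n_B - n_A - n_B) / ((n_A+n_B)^2 * (n_A+n_B-1)) = 4320/1584 = 2.7273.
        SD[R] = 1.6514.
Step 4: R = E[R], so z = 0 with no continuity correction.
Step 5: Two-sided p-value via normal approximation = 2*(1 - Phi(|z|)) = 1.000000.
Step 6: alpha = 0.05. fail to reject H0.

R = 7, z = 0.0000, p = 1.000000, fail to reject H0.


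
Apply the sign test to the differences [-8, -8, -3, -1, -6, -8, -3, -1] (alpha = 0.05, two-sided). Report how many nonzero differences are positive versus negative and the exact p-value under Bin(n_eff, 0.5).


Step 1: Discard zero differences. Original n = 8; n_eff = number of nonzero differences = 8.
Nonzero differences (with sign): -8, -8, -3, -1, -6, -8, -3, -1
Step 2: Count signs: positive = 0, negative = 8.
Step 3: Under H0: P(positive) = 0.5, so the number of positives S ~ Bin(8, 0.5).
Step 4: Two-sided exact p-value = sum of Bin(8,0.5) probabilities at or below the observed probability = 0.007812.
Step 5: alpha = 0.05. reject H0.

n_eff = 8, pos = 0, neg = 8, p = 0.007812, reject H0.


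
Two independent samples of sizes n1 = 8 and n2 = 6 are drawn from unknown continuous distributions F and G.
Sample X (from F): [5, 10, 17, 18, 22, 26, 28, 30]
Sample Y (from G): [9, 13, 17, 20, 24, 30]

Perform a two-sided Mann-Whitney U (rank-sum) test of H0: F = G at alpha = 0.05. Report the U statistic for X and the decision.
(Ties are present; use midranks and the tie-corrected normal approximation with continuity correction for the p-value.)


Step 1: Combine and sort all 14 observations; assign midranks.
sorted (value, group): (5,X), (9,Y), (10,X), (13,Y), (17,X), (17,Y), (18,X), (20,Y), (22,X), (24,Y), (26,X), (28,X), (30,X), (30,Y)
ranks: 5->1, 9->2, 10->3, 13->4, 17->5.5, 17->5.5, 18->7, 20->8, 22->9, 24->10, 26->11, 28->12, 30->13.5, 30->13.5
Step 2: Rank sum for X: R1 = 1 + 3 + 5.5 + 7 + 9 + 11 + 12 + 13.5 = 62.
Step 3: U_X = R1 - n1(n1+1)/2 = 62 - 8*9/2 = 62 - 36 = 26.
       U_Y = n1*n2 - U_X = 48 - 26 = 22.
Step 4: Ties are present, so use the tie-corrected normal approximation (with continuity correction) for the p-value.
Step 5: p-value = 0.846116; compare to alpha = 0.05. fail to reject H0.

U_X = 26, p = 0.846116, fail to reject H0 at alpha = 0.05.


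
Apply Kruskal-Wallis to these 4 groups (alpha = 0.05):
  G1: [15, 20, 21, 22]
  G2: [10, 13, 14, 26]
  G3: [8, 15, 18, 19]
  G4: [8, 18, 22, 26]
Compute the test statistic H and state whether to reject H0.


Step 1: Combine all N = 16 observations and assign midranks.
sorted (value, group, rank): (8,G3,1.5), (8,G4,1.5), (10,G2,3), (13,G2,4), (14,G2,5), (15,G1,6.5), (15,G3,6.5), (18,G3,8.5), (18,G4,8.5), (19,G3,10), (20,G1,11), (21,G1,12), (22,G1,13.5), (22,G4,13.5), (26,G2,15.5), (26,G4,15.5)
Step 2: Sum ranks within each group.
R_1 = 43 (n_1 = 4)
R_2 = 27.5 (n_2 = 4)
R_3 = 26.5 (n_3 = 4)
R_4 = 39 (n_4 = 4)
Step 3: H = 12/(N(N+1)) * sum(R_i^2/n_i) - 3(N+1)
     = 12/(16*17) * (43^2/4 + 27.5^2/4 + 26.5^2/4 + 39^2/4) - 3*17
     = 0.044118 * 1207.12 - 51
     = 2.255515.
Step 4: Ties present; correction factor C = 1 - 30/(16^3 - 16) = 0.992647. Corrected H = 2.255515 / 0.992647 = 2.272222.
Step 5: Under H0, H ~ chi^2(3); p-value = 0.517863.
Step 6: alpha = 0.05. fail to reject H0.

H = 2.2722, df = 3, p = 0.517863, fail to reject H0.


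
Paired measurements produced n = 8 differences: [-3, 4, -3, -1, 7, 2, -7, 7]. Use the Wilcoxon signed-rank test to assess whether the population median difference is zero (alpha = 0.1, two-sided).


Step 1: Drop any zero differences (none here) and take |d_i|.
|d| = [3, 4, 3, 1, 7, 2, 7, 7]
Step 2: Midrank |d_i| (ties get averaged ranks).
ranks: |3|->3.5, |4|->5, |3|->3.5, |1|->1, |7|->7, |2|->2, |7|->7, |7|->7
Step 3: Attach original signs; sum ranks with positive sign and with negative sign.
W+ = 5 + 7 + 2 + 7 = 21
W- = 3.5 + 3.5 + 1 + 7 = 15
(Check: W+ + W- = 36 should equal n(n+1)/2 = 36.)
Step 4: Test statistic W = min(W+, W-) = 15.
Step 5: Ties in |d|, so use the tie-corrected normal approximation.
        E[W] = n(n+1)/4 = 8*9/4 = 18.
        Tie groups: |d|=3 (t=2), |d|=7 (t=3); sum(t^3 - t) = 30.
        Var[W] = n(n+1)(2n+1)/24 - sum(t^3-t)/48 = 1224/24 - 30/48 = 50.375.
        z = (W - E[W]) / sqrt(Var[W]) = (15 - 18) / 7.0975 = -0.4227.
        Two-sided p = 2*Phi(z) = 0.672527.
Step 6: alpha = 0.1. fail to reject H0.

W+ = 21, W- = 15, W = min = 15, p = 0.672527, fail to reject H0.


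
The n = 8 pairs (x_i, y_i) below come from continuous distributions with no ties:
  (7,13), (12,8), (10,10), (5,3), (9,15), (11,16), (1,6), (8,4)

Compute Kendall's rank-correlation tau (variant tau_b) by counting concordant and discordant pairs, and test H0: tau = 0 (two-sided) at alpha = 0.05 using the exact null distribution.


Step 1: Enumerate the 28 unordered pairs (i,j) with i<j and classify each by sign(x_j-x_i) * sign(y_j-y_i).
  (1,2):dx=+5,dy=-5->D; (1,3):dx=+3,dy=-3->D; (1,4):dx=-2,dy=-10->C; (1,5):dx=+2,dy=+2->C
  (1,6):dx=+4,dy=+3->C; (1,7):dx=-6,dy=-7->C; (1,8):dx=+1,dy=-9->D; (2,3):dx=-2,dy=+2->D
  (2,4):dx=-7,dy=-5->C; (2,5):dx=-3,dy=+7->D; (2,6):dx=-1,dy=+8->D; (2,7):dx=-11,dy=-2->C
  (2,8):dx=-4,dy=-4->C; (3,4):dx=-5,dy=-7->C; (3,5):dx=-1,dy=+5->D; (3,6):dx=+1,dy=+6->C
  (3,7):dx=-9,dy=-4->C; (3,8):dx=-2,dy=-6->C; (4,5):dx=+4,dy=+12->C; (4,6):dx=+6,dy=+13->C
  (4,7):dx=-4,dy=+3->D; (4,8):dx=+3,dy=+1->C; (5,6):dx=+2,dy=+1->C; (5,7):dx=-8,dy=-9->C
  (5,8):dx=-1,dy=-11->C; (6,7):dx=-10,dy=-10->C; (6,8):dx=-3,dy=-12->C; (7,8):dx=+7,dy=-2->D
Step 2: C = 19, D = 9, total pairs = 28.
Step 3: tau = (C - D)/(n(n-1)/2) = (19 - 9)/28 = 0.357143.
Step 4: Exact two-sided p-value (enumerate n! = 40320 permutations of y under H0): p = 0.275099.
Step 5: alpha = 0.05. fail to reject H0.

tau_b = 0.3571 (C=19, D=9), p = 0.275099, fail to reject H0.


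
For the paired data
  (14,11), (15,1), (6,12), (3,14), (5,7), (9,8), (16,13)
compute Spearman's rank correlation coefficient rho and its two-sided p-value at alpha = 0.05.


Step 1: Rank x and y separately (midranks; no ties here).
rank(x): 14->5, 15->6, 6->3, 3->1, 5->2, 9->4, 16->7
rank(y): 11->4, 1->1, 12->5, 14->7, 7->2, 8->3, 13->6
Step 2: d_i = R_x(i) - R_y(i); compute d_i^2.
  (5-4)^2=1, (6-1)^2=25, (3-5)^2=4, (1-7)^2=36, (2-2)^2=0, (4-3)^2=1, (7-6)^2=1
sum(d^2) = 68.
Step 3: rho = 1 - 6*68 / (7*(7^2 - 1)) = 1 - 408/336 = -0.214286.
Step 4: Under H0, t = rho * sqrt((n-2)/(1-rho^2)) = -0.4906 ~ t(5).
Step 5: Two-sided p-value from the t-distribution with 5 df = 0.644512.
Step 6: alpha = 0.05. fail to reject H0.

rho = -0.2143, p = 0.644512, fail to reject H0 at alpha = 0.05.


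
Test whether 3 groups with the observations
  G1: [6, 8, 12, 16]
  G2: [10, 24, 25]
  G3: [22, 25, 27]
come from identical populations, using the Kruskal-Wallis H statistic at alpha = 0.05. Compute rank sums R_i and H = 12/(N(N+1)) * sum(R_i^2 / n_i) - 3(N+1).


Step 1: Combine all N = 10 observations and assign midranks.
sorted (value, group, rank): (6,G1,1), (8,G1,2), (10,G2,3), (12,G1,4), (16,G1,5), (22,G3,6), (24,G2,7), (25,G2,8.5), (25,G3,8.5), (27,G3,10)
Step 2: Sum ranks within each group.
R_1 = 12 (n_1 = 4)
R_2 = 18.5 (n_2 = 3)
R_3 = 24.5 (n_3 = 3)
Step 3: H = 12/(N(N+1)) * sum(R_i^2/n_i) - 3(N+1)
     = 12/(10*11) * (12^2/4 + 18.5^2/3 + 24.5^2/3) - 3*11
     = 0.109091 * 350.167 - 33
     = 5.200000.
Step 4: Ties present; correction factor C = 1 - 6/(10^3 - 10) = 0.993939. Corrected H = 5.200000 / 0.993939 = 5.231707.
Step 5: Under H0, H ~ chi^2(2); p-value = 0.073105.
Step 6: alpha = 0.05. fail to reject H0.

H = 5.2317, df = 2, p = 0.073105, fail to reject H0.


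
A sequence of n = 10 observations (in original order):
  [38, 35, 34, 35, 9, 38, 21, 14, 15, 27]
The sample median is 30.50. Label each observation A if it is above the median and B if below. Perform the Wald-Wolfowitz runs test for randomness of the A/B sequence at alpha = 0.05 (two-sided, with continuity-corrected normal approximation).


Step 1: Compute median = 30.50; label A = above, B = below.
Labels in order: AAAABABBBB  (n_A = 5, n_B = 5)
Step 2: Count runs R = 4.
Step 3: Under H0 (random ordering), E[R] = 2*n_A*n_B/(n_A+n_B) + 1 = 2*5*5/10 + 1 = 6.0000.
        Var[R] = 2*n_A*n_B*(2*n_A*n_B - n_A - n_B) / ((n_A+n_B)^2 * (n_A+n_B-1)) = 2000/900 = 2.2222.
        SD[R] = 1.4907.
Step 4: Continuity-corrected z = (R + 0.5 - E[R]) / SD[R] = (4 + 0.5 - 6.0000) / 1.4907 = -1.0062.
Step 5: Two-sided p-value via normal approximation = 2*(1 - Phi(|z|)) = 0.314305.
Step 6: alpha = 0.05. fail to reject H0.

R = 4, z = -1.0062, p = 0.314305, fail to reject H0.


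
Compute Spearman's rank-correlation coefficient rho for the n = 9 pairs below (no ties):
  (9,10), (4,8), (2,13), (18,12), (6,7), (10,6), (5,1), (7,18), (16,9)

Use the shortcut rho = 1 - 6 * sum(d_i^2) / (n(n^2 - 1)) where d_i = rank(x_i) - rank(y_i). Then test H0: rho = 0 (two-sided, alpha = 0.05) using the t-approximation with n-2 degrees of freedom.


Step 1: Rank x and y separately (midranks; no ties here).
rank(x): 9->6, 4->2, 2->1, 18->9, 6->4, 10->7, 5->3, 7->5, 16->8
rank(y): 10->6, 8->4, 13->8, 12->7, 7->3, 6->2, 1->1, 18->9, 9->5
Step 2: d_i = R_x(i) - R_y(i); compute d_i^2.
  (6-6)^2=0, (2-4)^2=4, (1-8)^2=49, (9-7)^2=4, (4-3)^2=1, (7-2)^2=25, (3-1)^2=4, (5-9)^2=16, (8-5)^2=9
sum(d^2) = 112.
Step 3: rho = 1 - 6*112 / (9*(9^2 - 1)) = 1 - 672/720 = 0.066667.
Step 4: Under H0, t = rho * sqrt((n-2)/(1-rho^2)) = 0.1768 ~ t(7).
Step 5: Two-sided p-value from the t-distribution with 7 df = 0.864690.
Step 6: alpha = 0.05. fail to reject H0.

rho = 0.0667, p = 0.864690, fail to reject H0 at alpha = 0.05.


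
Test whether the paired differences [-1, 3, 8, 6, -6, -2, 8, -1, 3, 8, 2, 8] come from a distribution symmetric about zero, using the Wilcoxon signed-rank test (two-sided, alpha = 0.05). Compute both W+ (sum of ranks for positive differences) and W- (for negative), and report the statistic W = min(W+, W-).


Step 1: Drop any zero differences (none here) and take |d_i|.
|d| = [1, 3, 8, 6, 6, 2, 8, 1, 3, 8, 2, 8]
Step 2: Midrank |d_i| (ties get averaged ranks).
ranks: |1|->1.5, |3|->5.5, |8|->10.5, |6|->7.5, |6|->7.5, |2|->3.5, |8|->10.5, |1|->1.5, |3|->5.5, |8|->10.5, |2|->3.5, |8|->10.5
Step 3: Attach original signs; sum ranks with positive sign and with negative sign.
W+ = 5.5 + 10.5 + 7.5 + 10.5 + 5.5 + 10.5 + 3.5 + 10.5 = 64
W- = 1.5 + 7.5 + 3.5 + 1.5 = 14
(Check: W+ + W- = 78 should equal n(n+1)/2 = 78.)
Step 4: Test statistic W = min(W+, W-) = 14.
Step 5: Ties in |d|, so use the tie-corrected normal approximation.
        E[W] = n(n+1)/4 = 12*13/4 = 39.
        Tie groups: |d|=1 (t=2), |d|=2 (t=2), |d|=3 (t=2), |d|=6 (t=2), |d|=8 (t=4); sum(t^3 - t) = 84.
        Var[W] = n(n+1)(2n+1)/24 - sum(t^3-t)/48 = 3900/24 - 84/48 = 160.75.
        z = (W - E[W]) / sqrt(Var[W]) = (14 - 39) / 12.6787 = -1.9718.
        Two-sided p = 2*Phi(z) = 0.048632.
Step 6: alpha = 0.05. reject H0.

W+ = 64, W- = 14, W = min = 14, p = 0.048632, reject H0.


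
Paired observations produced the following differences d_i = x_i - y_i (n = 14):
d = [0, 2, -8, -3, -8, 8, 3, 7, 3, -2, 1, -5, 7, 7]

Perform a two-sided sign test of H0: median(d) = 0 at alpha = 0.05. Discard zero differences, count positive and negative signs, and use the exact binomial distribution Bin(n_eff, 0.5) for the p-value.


Step 1: Discard zero differences. Original n = 14; n_eff = number of nonzero differences = 13.
Nonzero differences (with sign): +2, -8, -3, -8, +8, +3, +7, +3, -2, +1, -5, +7, +7
Step 2: Count signs: positive = 8, negative = 5.
Step 3: Under H0: P(positive) = 0.5, so the number of positives S ~ Bin(13, 0.5).
Step 4: Two-sided exact p-value = sum of Bin(13,0.5) probabilities at or below the observed probability = 0.581055.
Step 5: alpha = 0.05. fail to reject H0.

n_eff = 13, pos = 8, neg = 5, p = 0.581055, fail to reject H0.


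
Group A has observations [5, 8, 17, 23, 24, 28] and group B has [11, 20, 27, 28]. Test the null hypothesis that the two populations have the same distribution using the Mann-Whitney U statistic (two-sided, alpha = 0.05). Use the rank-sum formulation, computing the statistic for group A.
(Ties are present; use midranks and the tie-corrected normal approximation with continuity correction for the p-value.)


Step 1: Combine and sort all 10 observations; assign midranks.
sorted (value, group): (5,X), (8,X), (11,Y), (17,X), (20,Y), (23,X), (24,X), (27,Y), (28,X), (28,Y)
ranks: 5->1, 8->2, 11->3, 17->4, 20->5, 23->6, 24->7, 27->8, 28->9.5, 28->9.5
Step 2: Rank sum for X: R1 = 1 + 2 + 4 + 6 + 7 + 9.5 = 29.5.
Step 3: U_X = R1 - n1(n1+1)/2 = 29.5 - 6*7/2 = 29.5 - 21 = 8.5.
       U_Y = n1*n2 - U_X = 24 - 8.5 = 15.5.
Step 4: Ties are present, so use the tie-corrected normal approximation (with continuity correction) for the p-value.
Step 5: p-value = 0.521166; compare to alpha = 0.05. fail to reject H0.

U_X = 8.5, p = 0.521166, fail to reject H0 at alpha = 0.05.
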